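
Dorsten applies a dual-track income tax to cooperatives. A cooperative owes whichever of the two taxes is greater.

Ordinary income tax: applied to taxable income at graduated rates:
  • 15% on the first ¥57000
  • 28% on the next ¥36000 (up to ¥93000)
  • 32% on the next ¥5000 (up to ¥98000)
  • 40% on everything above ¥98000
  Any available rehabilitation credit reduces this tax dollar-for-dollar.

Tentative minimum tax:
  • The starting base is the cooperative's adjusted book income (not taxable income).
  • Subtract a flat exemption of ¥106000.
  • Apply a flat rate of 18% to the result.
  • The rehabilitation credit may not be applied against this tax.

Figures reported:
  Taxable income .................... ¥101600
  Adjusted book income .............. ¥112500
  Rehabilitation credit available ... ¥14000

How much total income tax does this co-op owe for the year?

¥7670

Tentative minimum tax:
  Base (adjusted book income): ¥112500
  Less exemption ¥106000 → base ¥6500
  ¥6500 × 18% = ¥1170

Ordinary income tax:
  ¥57000 × 15% = ¥8550
  ¥36000 × 28% = ¥10080
  ¥5000 × 32% = ¥1600
  ¥3600 × 40% = ¥1440
  → ¥21670
  Less rehabilitation credit ¥14000 → ¥7670

¥7670 > ¥1170, so the ordinary income tax governs.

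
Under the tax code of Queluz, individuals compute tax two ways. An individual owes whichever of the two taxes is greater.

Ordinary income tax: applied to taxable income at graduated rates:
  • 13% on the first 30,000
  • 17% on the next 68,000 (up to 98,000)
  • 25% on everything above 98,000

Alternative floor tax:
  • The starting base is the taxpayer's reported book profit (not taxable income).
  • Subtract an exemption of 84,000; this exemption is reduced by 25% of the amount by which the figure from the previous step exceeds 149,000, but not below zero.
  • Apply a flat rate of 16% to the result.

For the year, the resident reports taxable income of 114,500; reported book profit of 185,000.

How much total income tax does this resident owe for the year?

19,585

Alternative floor tax:
  Base (reported book profit): 185,000
  Exemption: 84,000 − 25% × (185,000 − 149,000) = 84,000 − 9,000 = 75,000
  Base: 185,000 − 75,000 = 110,000
  110,000 × 16% = 17,600

Ordinary income tax:
  30,000 × 13% = 3,900
  68,000 × 17% = 11,560
  16,500 × 25% = 4,125
  → 19,585

19,585 > 17,600, so the ordinary income tax governs.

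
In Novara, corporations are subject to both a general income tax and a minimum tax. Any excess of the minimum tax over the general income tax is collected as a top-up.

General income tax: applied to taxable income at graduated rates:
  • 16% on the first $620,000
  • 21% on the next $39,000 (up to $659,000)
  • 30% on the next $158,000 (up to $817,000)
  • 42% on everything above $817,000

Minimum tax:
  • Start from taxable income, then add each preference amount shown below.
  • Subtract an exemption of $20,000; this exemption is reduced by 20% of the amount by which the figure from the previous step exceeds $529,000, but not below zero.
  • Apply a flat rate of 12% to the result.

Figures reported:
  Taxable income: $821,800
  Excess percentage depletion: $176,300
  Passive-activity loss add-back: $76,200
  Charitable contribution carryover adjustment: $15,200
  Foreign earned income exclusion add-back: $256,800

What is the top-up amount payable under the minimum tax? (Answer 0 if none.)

Minimum tax:
  Adjusted income: $821,800 + $176,300 + $76,200 + $15,200 + $256,800 = $1,346,300
  Exemption: 20% × ($1,346,300 − $529,000) = $163,460 ≥ $20,000, so the exemption is fully phased out
  Base: $1,346,300 − $0 = $1,346,300
  $1,346,300 × 12% = $161,556

General income tax:
  $620,000 × 16% = $99,200
  $39,000 × 21% = $8,190
  $158,000 × 30% = $47,400
  $4,800 × 42% = $2,016
  → $156,806

Excess of minimum tax over general income tax: $161,556 − $156,806 = $4,750.

$4,750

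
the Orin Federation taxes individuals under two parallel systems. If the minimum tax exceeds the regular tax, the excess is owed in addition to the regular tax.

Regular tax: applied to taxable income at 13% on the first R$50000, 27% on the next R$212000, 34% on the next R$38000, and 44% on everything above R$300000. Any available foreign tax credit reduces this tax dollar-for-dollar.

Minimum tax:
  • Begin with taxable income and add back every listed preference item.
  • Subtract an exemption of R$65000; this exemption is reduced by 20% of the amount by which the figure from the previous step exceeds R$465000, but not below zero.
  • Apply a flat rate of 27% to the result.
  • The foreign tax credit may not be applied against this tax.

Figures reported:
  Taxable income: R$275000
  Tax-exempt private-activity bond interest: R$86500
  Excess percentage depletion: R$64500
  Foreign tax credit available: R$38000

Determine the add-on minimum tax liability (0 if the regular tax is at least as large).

R$67310

Minimum tax:
  Adjusted income: R$275000 + R$86500 + R$64500 = R$426000
  Exemption: R$426000 ≤ R$465000, so full R$65000 applies
  Base: R$426000 − R$65000 = R$361000
  R$361000 × 27% = R$97470

Regular tax:
  R$50000 × 13% = R$6500
  R$212000 × 27% = R$57240
  R$13000 × 34% = R$4420
  → R$68160
  Less foreign tax credit R$38000 → R$30160

Excess of minimum tax over regular tax: R$97470 − R$30160 = R$67310.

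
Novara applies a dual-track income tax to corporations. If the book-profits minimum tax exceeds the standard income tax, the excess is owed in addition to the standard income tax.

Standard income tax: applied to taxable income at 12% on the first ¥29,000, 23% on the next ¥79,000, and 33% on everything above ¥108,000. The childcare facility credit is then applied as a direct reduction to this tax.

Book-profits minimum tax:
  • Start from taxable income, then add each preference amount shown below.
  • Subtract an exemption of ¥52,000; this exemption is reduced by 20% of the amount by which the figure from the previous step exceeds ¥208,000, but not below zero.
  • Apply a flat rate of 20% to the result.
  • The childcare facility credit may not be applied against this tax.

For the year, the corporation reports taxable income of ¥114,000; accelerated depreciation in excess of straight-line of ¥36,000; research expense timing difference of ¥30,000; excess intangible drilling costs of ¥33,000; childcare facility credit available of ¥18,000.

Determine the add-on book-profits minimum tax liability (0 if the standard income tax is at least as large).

Standard income tax:
  ¥29,000 × 12% = ¥3,480
  ¥79,000 × 23% = ¥18,170
  ¥6,000 × 33% = ¥1,980
  → ¥23,630
  Less childcare facility credit ¥18,000 → ¥5,630

Book-profits minimum tax:
  Adjusted income: ¥114,000 + ¥36,000 + ¥30,000 + ¥33,000 = ¥213,000
  Exemption: ¥52,000 − 20% × (¥213,000 − ¥208,000) = ¥52,000 − ¥1,000 = ¥51,000
  Base: ¥213,000 − ¥51,000 = ¥162,000
  ¥162,000 × 20% = ¥32,400

Excess of book-profits minimum tax over standard income tax: ¥32,400 − ¥5,630 = ¥26,770.

¥26,770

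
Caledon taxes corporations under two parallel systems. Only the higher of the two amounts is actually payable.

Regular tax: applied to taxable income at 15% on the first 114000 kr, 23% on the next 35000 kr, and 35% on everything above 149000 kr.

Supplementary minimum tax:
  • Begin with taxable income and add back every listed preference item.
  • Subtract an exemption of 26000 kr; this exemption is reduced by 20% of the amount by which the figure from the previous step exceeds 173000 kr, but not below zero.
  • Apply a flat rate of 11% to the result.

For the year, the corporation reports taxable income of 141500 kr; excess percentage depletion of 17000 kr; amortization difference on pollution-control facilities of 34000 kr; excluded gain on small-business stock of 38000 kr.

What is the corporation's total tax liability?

Regular tax:
  114000 kr × 15% = 17100 kr
  27500 kr × 23% = 6325 kr
  → 23425 kr

Supplementary minimum tax:
  Adjusted income: 141500 kr + 17000 kr + 34000 kr + 38000 kr = 230500 kr
  Exemption: 26000 kr − 20% × (230500 kr − 173000 kr) = 26000 kr − 11500 kr = 14500 kr
  Base: 230500 kr − 14500 kr = 216000 kr
  216000 kr × 11% = 23760 kr

23760 kr > 23425 kr, so the supplementary minimum tax is the binding amount.

23760 kr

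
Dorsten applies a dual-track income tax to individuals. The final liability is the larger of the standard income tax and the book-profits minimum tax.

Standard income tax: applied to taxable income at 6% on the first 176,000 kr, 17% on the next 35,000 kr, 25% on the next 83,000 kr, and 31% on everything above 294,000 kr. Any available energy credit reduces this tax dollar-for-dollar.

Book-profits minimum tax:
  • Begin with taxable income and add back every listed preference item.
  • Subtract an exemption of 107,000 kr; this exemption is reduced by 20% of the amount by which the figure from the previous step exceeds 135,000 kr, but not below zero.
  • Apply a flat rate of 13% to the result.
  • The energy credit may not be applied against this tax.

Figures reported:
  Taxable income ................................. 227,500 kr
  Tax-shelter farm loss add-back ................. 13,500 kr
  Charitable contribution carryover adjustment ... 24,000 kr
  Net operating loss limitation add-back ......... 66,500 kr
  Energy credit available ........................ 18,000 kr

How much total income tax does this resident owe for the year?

34,294 kr

Book-profits minimum tax:
  Adjusted income: 227,500 kr + 13,500 kr + 24,000 kr + 66,500 kr = 331,500 kr
  Exemption: 107,000 kr − 20% × (331,500 kr − 135,000 kr) = 107,000 kr − 39,300 kr = 67,700 kr
  Base: 331,500 kr − 67,700 kr = 263,800 kr
  263,800 kr × 13% = 34,294 kr

Standard income tax:
  176,000 kr × 6% = 10,560 kr
  35,000 kr × 17% = 5,950 kr
  16,500 kr × 25% = 4,125 kr
  → 20,635 kr
  Less energy credit 18,000 kr → 2,635 kr

34,294 kr > 2,635 kr, so the book-profits minimum tax is the binding amount.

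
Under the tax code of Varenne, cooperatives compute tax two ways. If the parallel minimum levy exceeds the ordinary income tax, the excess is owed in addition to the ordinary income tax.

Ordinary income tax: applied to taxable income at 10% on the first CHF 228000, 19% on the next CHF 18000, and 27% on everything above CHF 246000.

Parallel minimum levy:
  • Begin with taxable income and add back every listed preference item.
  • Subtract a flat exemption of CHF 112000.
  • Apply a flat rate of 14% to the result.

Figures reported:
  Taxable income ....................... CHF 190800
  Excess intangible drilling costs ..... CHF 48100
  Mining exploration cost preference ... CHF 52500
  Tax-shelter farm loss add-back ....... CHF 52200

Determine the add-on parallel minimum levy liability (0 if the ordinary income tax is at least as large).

CHF 13344

Parallel minimum levy:
  Adjusted income: CHF 190800 + CHF 48100 + CHF 52500 + CHF 52200 = CHF 343600
  Less exemption CHF 112000 → base CHF 231600
  CHF 231600 × 14% = CHF 32424

Ordinary income tax:
  CHF 190800 × 10% = CHF 19080

Excess of parallel minimum levy over ordinary income tax: CHF 32424 − CHF 19080 = CHF 13344.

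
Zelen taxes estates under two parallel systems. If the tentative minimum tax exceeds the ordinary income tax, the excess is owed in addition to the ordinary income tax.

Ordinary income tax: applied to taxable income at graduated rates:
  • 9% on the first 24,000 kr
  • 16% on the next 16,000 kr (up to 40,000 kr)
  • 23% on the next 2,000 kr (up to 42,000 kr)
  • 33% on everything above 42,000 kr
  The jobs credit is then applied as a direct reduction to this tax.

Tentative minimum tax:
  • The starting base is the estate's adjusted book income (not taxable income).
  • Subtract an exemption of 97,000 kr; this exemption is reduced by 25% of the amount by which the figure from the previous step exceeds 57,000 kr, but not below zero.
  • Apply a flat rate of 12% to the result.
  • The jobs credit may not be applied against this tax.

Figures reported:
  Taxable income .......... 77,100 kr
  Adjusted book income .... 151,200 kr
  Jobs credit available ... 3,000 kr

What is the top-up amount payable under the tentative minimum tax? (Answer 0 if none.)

0 kr

Ordinary income tax:
  24,000 kr × 9% = 2,160 kr
  16,000 kr × 16% = 2,560 kr
  2,000 kr × 23% = 460 kr
  35,100 kr × 33% = 11,583 kr
  → 16,763 kr
  Less jobs credit 3,000 kr → 13,763 kr

Tentative minimum tax:
  Base (adjusted book income): 151,200 kr
  Exemption: 97,000 kr − 25% × (151,200 kr − 57,000 kr) = 97,000 kr − 23,550 kr = 73,450 kr
  Base: 151,200 kr − 73,450 kr = 77,750 kr
  77,750 kr × 12% = 9,330 kr

9,330 kr ≤ 13,763 kr, so no add-on is due.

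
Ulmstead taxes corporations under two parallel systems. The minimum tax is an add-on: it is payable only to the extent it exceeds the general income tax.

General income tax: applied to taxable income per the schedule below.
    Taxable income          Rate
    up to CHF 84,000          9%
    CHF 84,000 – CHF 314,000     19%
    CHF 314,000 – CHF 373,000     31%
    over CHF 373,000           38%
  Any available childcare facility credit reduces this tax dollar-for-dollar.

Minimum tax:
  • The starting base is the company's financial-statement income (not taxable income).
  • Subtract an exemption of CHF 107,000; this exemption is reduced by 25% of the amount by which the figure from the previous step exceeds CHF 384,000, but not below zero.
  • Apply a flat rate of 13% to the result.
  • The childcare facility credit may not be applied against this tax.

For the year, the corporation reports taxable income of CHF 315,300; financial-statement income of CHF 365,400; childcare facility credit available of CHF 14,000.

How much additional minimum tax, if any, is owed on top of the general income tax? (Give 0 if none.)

CHF 0

General income tax:
  CHF 84,000 × 9% = CHF 7,560
  CHF 230,000 × 19% = CHF 43,700
  CHF 1,300 × 31% = CHF 403
  → CHF 51,663
  Less childcare facility credit CHF 14,000 → CHF 37,663

Minimum tax:
  Base (financial-statement income): CHF 365,400
  Exemption: CHF 365,400 ≤ CHF 384,000, so full CHF 107,000 applies
  Base: CHF 365,400 − CHF 107,000 = CHF 258,400
  CHF 258,400 × 13% = CHF 33,592

CHF 33,592 ≤ CHF 37,663, so no add-on is due.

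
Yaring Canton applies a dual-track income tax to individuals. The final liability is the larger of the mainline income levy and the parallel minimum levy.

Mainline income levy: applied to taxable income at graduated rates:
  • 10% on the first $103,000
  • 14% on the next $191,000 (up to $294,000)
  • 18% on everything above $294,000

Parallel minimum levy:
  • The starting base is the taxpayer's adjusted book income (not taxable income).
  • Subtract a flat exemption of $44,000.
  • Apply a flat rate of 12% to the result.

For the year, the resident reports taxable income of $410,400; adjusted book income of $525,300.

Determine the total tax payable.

$57,992

Mainline income levy:
  $103,000 × 10% = $10,300
  $191,000 × 14% = $26,740
  $116,400 × 18% = $20,952
  → $57,992

Parallel minimum levy:
  Base (adjusted book income): $525,300
  Less exemption $44,000 → base $481,300
  $481,300 × 12% = $57,756

$57,992 > $57,756, so the mainline income levy governs.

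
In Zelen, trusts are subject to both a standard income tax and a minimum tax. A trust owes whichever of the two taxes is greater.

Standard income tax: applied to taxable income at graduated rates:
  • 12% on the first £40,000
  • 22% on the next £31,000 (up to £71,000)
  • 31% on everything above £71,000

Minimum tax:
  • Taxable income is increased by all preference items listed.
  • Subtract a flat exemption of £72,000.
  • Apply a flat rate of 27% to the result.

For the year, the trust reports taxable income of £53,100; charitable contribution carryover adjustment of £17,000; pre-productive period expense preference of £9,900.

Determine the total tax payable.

£7,682

Standard income tax:
  £40,000 × 12% = £4,800
  £13,100 × 22% = £2,882
  → £7,682

Minimum tax:
  Adjusted income: £53,100 + £17,000 + £9,900 = £80,000
  Less exemption £72,000 → base £8,000
  £8,000 × 27% = £2,160

£7,682 > £2,160, so the standard income tax governs.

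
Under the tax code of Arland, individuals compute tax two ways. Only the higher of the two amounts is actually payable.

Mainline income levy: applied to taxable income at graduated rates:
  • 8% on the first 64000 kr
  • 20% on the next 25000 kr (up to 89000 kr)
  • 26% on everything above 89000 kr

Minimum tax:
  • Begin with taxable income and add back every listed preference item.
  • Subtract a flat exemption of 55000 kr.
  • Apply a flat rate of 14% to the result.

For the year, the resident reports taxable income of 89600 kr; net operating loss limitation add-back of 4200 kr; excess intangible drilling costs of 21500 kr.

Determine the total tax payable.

Minimum tax:
  Adjusted income: 89600 kr + 4200 kr + 21500 kr = 115300 kr
  Less exemption 55000 kr → base 60300 kr
  60300 kr × 14% = 8442 kr

Mainline income levy:
  64000 kr × 8% = 5120 kr
  25000 kr × 20% = 5000 kr
  600 kr × 26% = 156 kr
  → 10276 kr

10276 kr > 8442 kr, so the mainline income levy governs.

10276 kr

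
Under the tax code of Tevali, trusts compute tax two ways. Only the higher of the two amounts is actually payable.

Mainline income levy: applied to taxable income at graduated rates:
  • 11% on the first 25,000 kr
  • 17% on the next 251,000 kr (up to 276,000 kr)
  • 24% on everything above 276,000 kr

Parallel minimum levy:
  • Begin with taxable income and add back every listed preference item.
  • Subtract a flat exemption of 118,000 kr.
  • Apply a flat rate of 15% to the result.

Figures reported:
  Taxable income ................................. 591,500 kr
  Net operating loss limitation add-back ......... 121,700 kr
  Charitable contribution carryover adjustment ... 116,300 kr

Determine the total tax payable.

121,140 kr

Mainline income levy:
  25,000 kr × 11% = 2,750 kr
  251,000 kr × 17% = 42,670 kr
  315,500 kr × 24% = 75,720 kr
  → 121,140 kr

Parallel minimum levy:
  Adjusted income: 591,500 kr + 121,700 kr + 116,300 kr = 829,500 kr
  Less exemption 118,000 kr → base 711,500 kr
  711,500 kr × 15% = 106,725 kr

121,140 kr > 106,725 kr, so the mainline income levy governs.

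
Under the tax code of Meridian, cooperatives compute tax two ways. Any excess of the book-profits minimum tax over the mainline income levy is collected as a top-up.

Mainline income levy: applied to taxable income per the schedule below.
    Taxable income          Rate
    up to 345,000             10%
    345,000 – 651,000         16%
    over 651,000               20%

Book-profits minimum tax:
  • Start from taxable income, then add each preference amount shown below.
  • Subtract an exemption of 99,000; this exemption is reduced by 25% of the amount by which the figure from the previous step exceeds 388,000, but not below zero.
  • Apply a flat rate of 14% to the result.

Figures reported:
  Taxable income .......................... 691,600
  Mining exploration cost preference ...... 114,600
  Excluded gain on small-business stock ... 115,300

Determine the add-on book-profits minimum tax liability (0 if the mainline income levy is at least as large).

Book-profits minimum tax:
  Adjusted income: 691,600 + 114,600 + 115,300 = 921,500
  Exemption: 25% × (921,500 − 388,000) = 133,375 ≥ 99,000, so the exemption is fully phased out
  Base: 921,500 − 0 = 921,500
  921,500 × 14% = 129,010

Mainline income levy:
  345,000 × 10% = 34,500
  306,000 × 16% = 48,960
  40,600 × 20% = 8,120
  → 91,580

Excess of book-profits minimum tax over mainline income levy: 129,010 − 91,580 = 37,430.

37,430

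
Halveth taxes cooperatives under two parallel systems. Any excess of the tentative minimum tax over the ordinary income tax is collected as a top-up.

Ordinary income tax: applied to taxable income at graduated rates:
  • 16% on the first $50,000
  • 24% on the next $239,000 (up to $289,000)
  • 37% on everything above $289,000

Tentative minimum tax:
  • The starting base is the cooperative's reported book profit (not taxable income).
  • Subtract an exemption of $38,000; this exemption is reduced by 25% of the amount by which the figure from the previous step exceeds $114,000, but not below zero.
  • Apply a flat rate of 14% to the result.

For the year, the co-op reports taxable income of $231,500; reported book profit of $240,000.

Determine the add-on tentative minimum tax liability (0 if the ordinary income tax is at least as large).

$0

Ordinary income tax:
  $50,000 × 16% = $8,000
  $181,500 × 24% = $43,560
  → $51,560

Tentative minimum tax:
  Base (reported book profit): $240,000
  Exemption: $38,000 − 25% × ($240,000 − $114,000) = $38,000 − $31,500 = $6,500
  Base: $240,000 − $6,500 = $233,500
  $233,500 × 14% = $32,690

$32,690 ≤ $51,560, so no add-on is due.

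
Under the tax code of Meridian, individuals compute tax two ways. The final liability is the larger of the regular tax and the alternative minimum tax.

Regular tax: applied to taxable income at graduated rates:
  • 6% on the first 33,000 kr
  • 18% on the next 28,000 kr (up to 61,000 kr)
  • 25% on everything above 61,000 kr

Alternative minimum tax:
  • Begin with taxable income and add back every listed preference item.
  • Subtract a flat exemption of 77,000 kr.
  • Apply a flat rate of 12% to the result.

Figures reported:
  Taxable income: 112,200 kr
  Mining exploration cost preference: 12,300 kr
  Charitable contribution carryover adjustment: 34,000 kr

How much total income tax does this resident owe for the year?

Regular tax:
  33,000 kr × 6% = 1,980 kr
  28,000 kr × 18% = 5,040 kr
  51,200 kr × 25% = 12,800 kr
  → 19,820 kr

Alternative minimum tax:
  Adjusted income: 112,200 kr + 12,300 kr + 34,000 kr = 158,500 kr
  Less exemption 77,000 kr → base 81,500 kr
  81,500 kr × 12% = 9,780 kr

19,820 kr > 9,780 kr, so the regular tax governs.

19,820 kr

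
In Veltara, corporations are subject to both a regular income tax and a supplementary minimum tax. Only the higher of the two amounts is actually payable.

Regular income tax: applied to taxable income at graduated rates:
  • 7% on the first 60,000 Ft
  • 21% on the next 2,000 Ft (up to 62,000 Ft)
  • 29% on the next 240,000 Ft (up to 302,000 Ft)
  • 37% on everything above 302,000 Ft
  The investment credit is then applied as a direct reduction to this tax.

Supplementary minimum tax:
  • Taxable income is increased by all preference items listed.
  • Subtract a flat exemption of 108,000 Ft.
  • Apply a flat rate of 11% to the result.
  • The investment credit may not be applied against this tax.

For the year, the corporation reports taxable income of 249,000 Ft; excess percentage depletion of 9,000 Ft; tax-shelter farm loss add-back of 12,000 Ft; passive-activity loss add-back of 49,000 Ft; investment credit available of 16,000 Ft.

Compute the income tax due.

42,850 Ft

Supplementary minimum tax:
  Adjusted income: 249,000 Ft + 9,000 Ft + 12,000 Ft + 49,000 Ft = 319,000 Ft
  Less exemption 108,000 Ft → base 211,000 Ft
  211,000 Ft × 11% = 23,210 Ft

Regular income tax:
  60,000 Ft × 7% = 4,200 Ft
  2,000 Ft × 21% = 420 Ft
  187,000 Ft × 29% = 54,230 Ft
  → 58,850 Ft
  Less investment credit 16,000 Ft → 42,850 Ft

42,850 Ft > 23,210 Ft, so the regular income tax governs.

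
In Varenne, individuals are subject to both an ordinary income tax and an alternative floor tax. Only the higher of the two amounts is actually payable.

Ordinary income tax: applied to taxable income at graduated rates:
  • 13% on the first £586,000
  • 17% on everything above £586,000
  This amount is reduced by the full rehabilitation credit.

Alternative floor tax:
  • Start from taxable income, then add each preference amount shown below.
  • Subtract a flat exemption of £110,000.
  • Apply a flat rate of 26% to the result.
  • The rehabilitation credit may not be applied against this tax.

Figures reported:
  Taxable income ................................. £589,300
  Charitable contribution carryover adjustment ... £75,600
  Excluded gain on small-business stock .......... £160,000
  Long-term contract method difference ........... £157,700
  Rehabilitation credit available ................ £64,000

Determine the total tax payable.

£226,876

Ordinary income tax:
  £586,000 × 13% = £76,180
  £3,300 × 17% = £561
  → £76,741
  Less rehabilitation credit £64,000 → £12,741

Alternative floor tax:
  Adjusted income: £589,300 + £75,600 + £160,000 + £157,700 = £982,600
  Less exemption £110,000 → base £872,600
  £872,600 × 26% = £226,876

£226,876 > £12,741, so the alternative floor tax is the binding amount.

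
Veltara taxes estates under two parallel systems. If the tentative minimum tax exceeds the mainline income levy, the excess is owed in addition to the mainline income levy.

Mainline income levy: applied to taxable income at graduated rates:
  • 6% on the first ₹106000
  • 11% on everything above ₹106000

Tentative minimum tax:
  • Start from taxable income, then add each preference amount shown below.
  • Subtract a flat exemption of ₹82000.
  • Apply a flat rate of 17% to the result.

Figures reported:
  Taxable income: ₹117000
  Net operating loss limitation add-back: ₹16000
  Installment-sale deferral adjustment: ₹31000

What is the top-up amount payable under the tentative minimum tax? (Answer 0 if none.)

Mainline income levy:
  ₹106000 × 6% = ₹6360
  ₹11000 × 11% = ₹1210
  → ₹7570

Tentative minimum tax:
  Adjusted income: ₹117000 + ₹16000 + ₹31000 = ₹164000
  Less exemption ₹82000 → base ₹82000
  ₹82000 × 17% = ₹13940

Excess of tentative minimum tax over mainline income levy: ₹13940 − ₹7570 = ₹6370.

₹6370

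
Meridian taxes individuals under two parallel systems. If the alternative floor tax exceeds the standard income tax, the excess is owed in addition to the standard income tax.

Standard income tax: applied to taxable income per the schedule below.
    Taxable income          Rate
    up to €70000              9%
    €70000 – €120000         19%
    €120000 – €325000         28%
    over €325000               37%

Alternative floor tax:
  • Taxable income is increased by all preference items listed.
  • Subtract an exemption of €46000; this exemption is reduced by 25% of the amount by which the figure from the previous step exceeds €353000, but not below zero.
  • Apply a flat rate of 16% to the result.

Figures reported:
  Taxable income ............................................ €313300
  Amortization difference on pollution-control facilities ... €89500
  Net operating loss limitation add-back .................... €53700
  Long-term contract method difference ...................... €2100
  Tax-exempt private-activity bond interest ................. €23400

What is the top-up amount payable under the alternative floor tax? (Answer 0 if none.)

€4996

Standard income tax:
  €70000 × 9% = €6300
  €50000 × 19% = €9500
  €193300 × 28% = €54124
  → €69924

Alternative floor tax:
  Adjusted income: €313300 + €89500 + €53700 + €2100 + €23400 = €482000
  Exemption: €46000 − 25% × (€482000 − €353000) = €46000 − €32250 = €13750
  Base: €482000 − €13750 = €468250
  €468250 × 16% = €74920

Excess of alternative floor tax over standard income tax: €74920 − €69924 = €4996.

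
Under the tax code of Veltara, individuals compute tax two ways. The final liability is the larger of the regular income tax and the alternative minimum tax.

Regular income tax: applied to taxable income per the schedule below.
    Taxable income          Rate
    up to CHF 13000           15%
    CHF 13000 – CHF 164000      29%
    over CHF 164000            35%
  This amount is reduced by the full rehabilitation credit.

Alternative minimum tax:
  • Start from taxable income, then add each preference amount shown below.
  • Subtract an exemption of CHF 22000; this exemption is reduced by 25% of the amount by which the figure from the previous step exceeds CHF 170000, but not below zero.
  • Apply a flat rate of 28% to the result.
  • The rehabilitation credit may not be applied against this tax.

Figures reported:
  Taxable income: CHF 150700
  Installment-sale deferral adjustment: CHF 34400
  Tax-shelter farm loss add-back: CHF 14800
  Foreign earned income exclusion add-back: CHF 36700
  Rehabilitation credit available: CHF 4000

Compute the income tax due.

Regular income tax:
  CHF 13000 × 15% = CHF 1950
  CHF 137700 × 29% = CHF 39933
  → CHF 41883
  Less rehabilitation credit CHF 4000 → CHF 37883

Alternative minimum tax:
  Adjusted income: CHF 150700 + CHF 34400 + CHF 14800 + CHF 36700 = CHF 236600
  Exemption: CHF 22000 − 25% × (CHF 236600 − CHF 170000) = CHF 22000 − CHF 16650 = CHF 5350
  Base: CHF 236600 − CHF 5350 = CHF 231250
  CHF 231250 × 28% = CHF 64750

CHF 64750 > CHF 37883, so the alternative minimum tax is the binding amount.

CHF 64750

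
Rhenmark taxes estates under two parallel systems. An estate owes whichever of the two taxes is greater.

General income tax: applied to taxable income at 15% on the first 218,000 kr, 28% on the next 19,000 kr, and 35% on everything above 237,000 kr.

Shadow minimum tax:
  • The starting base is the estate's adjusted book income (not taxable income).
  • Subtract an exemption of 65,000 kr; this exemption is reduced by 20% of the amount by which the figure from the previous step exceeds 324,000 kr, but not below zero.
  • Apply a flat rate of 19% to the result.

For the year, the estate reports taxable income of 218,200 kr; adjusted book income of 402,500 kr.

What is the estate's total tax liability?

General income tax:
  218,000 kr × 15% = 32,700 kr
  200 kr × 28% = 56 kr
  → 32,756 kr

Shadow minimum tax:
  Base (adjusted book income): 402,500 kr
  Exemption: 65,000 kr − 20% × (402,500 kr − 324,000 kr) = 65,000 kr − 15,700 kr = 49,300 kr
  Base: 402,500 kr − 49,300 kr = 353,200 kr
  353,200 kr × 19% = 67,108 kr

67,108 kr > 32,756 kr, so the shadow minimum tax is the binding amount.

67,108 kr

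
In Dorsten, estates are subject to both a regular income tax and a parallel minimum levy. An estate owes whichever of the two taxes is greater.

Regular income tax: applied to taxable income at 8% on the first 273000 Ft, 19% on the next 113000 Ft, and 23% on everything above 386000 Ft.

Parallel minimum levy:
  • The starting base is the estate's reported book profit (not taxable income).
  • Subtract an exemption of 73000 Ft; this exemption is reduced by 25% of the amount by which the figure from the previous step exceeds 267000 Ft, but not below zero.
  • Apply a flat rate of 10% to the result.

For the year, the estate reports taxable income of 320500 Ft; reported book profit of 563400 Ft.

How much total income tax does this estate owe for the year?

56340 Ft

Regular income tax:
  273000 Ft × 8% = 21840 Ft
  47500 Ft × 19% = 9025 Ft
  → 30865 Ft

Parallel minimum levy:
  Base (reported book profit): 563400 Ft
  Exemption: 25% × (563400 Ft − 267000 Ft) = 74100 Ft ≥ 73000 Ft, so the exemption is fully phased out
  Base: 563400 Ft − 0 Ft = 563400 Ft
  563400 Ft × 10% = 56340 Ft

56340 Ft > 30865 Ft, so the parallel minimum levy is the binding amount.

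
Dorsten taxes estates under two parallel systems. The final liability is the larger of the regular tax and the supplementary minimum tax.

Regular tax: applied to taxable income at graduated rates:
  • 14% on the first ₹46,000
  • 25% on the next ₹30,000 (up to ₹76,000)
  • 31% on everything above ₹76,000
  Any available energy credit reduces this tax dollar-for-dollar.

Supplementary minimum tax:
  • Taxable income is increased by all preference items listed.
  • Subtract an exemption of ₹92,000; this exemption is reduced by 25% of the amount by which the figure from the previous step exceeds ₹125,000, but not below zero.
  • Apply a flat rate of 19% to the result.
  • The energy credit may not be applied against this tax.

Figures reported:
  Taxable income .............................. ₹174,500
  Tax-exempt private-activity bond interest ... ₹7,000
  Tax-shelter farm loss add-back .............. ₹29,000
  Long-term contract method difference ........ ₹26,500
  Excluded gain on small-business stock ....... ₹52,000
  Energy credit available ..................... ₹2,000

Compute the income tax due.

Supplementary minimum tax:
  Adjusted income: ₹174,500 + ₹7,000 + ₹29,000 + ₹26,500 + ₹52,000 = ₹289,000
  Exemption: ₹92,000 − 25% × (₹289,000 − ₹125,000) = ₹92,000 − ₹41,000 = ₹51,000
  Base: ₹289,000 − ₹51,000 = ₹238,000
  ₹238,000 × 19% = ₹45,220

Regular tax:
  ₹46,000 × 14% = ₹6,440
  ₹30,000 × 25% = ₹7,500
  ₹98,500 × 31% = ₹30,535
  → ₹44,475
  Less energy credit ₹2,000 → ₹42,475

₹45,220 > ₹42,475, so the supplementary minimum tax is the binding amount.

₹45,220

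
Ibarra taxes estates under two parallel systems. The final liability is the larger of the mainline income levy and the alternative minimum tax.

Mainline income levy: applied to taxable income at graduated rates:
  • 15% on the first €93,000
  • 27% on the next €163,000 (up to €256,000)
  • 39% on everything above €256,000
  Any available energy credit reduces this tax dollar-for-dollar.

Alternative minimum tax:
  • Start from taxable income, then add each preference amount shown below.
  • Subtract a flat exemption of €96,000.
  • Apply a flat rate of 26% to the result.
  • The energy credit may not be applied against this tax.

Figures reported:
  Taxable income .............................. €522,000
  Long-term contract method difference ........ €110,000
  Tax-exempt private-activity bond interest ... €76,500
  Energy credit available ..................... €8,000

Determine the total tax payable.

€159,250

Mainline income levy:
  €93,000 × 15% = €13,950
  €163,000 × 27% = €44,010
  €266,000 × 39% = €103,740
  → €161,700
  Less energy credit €8,000 → €153,700

Alternative minimum tax:
  Adjusted income: €522,000 + €110,000 + €76,500 = €708,500
  Less exemption €96,000 → base €612,500
  €612,500 × 26% = €159,250

€159,250 > €153,700, so the alternative minimum tax is the binding amount.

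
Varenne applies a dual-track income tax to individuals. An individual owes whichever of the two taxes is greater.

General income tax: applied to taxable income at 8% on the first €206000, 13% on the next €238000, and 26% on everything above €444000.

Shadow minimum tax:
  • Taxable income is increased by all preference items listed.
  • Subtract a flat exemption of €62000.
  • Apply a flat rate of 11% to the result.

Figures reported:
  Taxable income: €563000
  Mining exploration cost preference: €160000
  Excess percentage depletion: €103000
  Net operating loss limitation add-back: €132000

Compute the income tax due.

€98560

Shadow minimum tax:
  Adjusted income: €563000 + €160000 + €103000 + €132000 = €958000
  Less exemption €62000 → base €896000
  €896000 × 11% = €98560

General income tax:
  €206000 × 8% = €16480
  €238000 × 13% = €30940
  €119000 × 26% = €30940
  → €78360

€98560 > €78360, so the shadow minimum tax is the binding amount.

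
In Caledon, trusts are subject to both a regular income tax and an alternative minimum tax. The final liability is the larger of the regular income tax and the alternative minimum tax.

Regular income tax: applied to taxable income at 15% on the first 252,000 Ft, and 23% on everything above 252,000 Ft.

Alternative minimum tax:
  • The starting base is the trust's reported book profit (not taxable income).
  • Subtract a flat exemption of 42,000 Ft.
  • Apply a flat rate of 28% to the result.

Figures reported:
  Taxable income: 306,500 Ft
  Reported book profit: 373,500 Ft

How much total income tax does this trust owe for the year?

92,820 Ft

Alternative minimum tax:
  Base (reported book profit): 373,500 Ft
  Less exemption 42,000 Ft → base 331,500 Ft
  331,500 Ft × 28% = 92,820 Ft

Regular income tax:
  252,000 Ft × 15% = 37,800 Ft
  54,500 Ft × 23% = 12,535 Ft
  → 50,335 Ft

92,820 Ft > 50,335 Ft, so the alternative minimum tax is the binding amount.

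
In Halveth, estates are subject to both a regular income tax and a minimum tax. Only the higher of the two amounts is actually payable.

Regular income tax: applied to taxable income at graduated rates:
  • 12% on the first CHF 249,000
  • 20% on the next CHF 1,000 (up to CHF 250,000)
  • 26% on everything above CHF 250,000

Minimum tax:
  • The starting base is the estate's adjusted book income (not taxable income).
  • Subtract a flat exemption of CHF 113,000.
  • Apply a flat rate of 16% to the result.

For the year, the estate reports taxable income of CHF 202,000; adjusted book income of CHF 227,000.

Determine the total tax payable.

CHF 24,240

Minimum tax:
  Base (adjusted book income): CHF 227,000
  Less exemption CHF 113,000 → base CHF 114,000
  CHF 114,000 × 16% = CHF 18,240

Regular income tax:
  CHF 202,000 × 12% = CHF 24,240

CHF 24,240 > CHF 18,240, so the regular income tax governs.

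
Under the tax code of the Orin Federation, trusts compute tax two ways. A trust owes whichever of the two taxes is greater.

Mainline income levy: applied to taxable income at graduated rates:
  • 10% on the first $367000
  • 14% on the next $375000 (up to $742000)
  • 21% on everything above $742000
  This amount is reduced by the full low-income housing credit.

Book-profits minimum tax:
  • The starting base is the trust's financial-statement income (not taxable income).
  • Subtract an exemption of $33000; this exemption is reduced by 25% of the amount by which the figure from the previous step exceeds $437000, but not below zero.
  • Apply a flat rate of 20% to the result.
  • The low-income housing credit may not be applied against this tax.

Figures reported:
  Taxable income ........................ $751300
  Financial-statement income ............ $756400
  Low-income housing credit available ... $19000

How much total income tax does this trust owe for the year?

$151280

Mainline income levy:
  $367000 × 10% = $36700
  $375000 × 14% = $52500
  $9300 × 21% = $1953
  → $91153
  Less low-income housing credit $19000 → $72153

Book-profits minimum tax:
  Base (financial-statement income): $756400
  Exemption: 25% × ($756400 − $437000) = $79850 ≥ $33000, so the exemption is fully phased out
  Base: $756400 − $0 = $756400
  $756400 × 20% = $151280

$151280 > $72153, so the book-profits minimum tax is the binding amount.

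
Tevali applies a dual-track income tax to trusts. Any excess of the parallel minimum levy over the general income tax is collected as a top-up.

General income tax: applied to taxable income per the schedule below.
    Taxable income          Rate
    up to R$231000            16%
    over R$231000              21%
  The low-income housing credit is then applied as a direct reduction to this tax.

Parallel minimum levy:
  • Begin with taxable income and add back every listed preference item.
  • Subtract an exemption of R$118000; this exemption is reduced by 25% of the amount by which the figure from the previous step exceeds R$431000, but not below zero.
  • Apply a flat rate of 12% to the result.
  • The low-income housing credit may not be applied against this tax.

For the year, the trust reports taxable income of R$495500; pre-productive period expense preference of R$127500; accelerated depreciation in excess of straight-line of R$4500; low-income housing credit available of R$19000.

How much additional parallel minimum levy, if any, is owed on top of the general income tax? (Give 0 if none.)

General income tax:
  R$231000 × 16% = R$36960
  R$264500 × 21% = R$55545
  → R$92505
  Less low-income housing credit R$19000 → R$73505

Parallel minimum levy:
  Adjusted income: R$495500 + R$127500 + R$4500 = R$627500
  Exemption: R$118000 − 25% × (R$627500 − R$431000) = R$118000 − R$49125 = R$68875
  Base: R$627500 − R$68875 = R$558625
  R$558625 × 12% = R$67035

R$67035 ≤ R$73505, so no add-on is due.

R$0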